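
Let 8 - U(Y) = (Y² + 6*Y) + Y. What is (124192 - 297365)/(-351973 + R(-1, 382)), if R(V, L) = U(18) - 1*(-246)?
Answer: 173173/352169 ≈ 0.49173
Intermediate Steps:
U(Y) = 8 - Y² - 7*Y (U(Y) = 8 - ((Y² + 6*Y) + Y) = 8 - (Y² + 7*Y) = 8 + (-Y² - 7*Y) = 8 - Y² - 7*Y)
R(V, L) = -196 (R(V, L) = (8 - 1*18² - 7*18) - 1*(-246) = (8 - 1*324 - 126) + 246 = (8 - 324 - 126) + 246 = -442 + 246 = -196)
(124192 - 297365)/(-351973 + R(-1, 382)) = (124192 - 297365)/(-351973 - 196) = -173173/(-352169) = -173173*(-1/352169) = 173173/352169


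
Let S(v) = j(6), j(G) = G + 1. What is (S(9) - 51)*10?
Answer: -440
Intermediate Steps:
j(G) = 1 + G
S(v) = 7 (S(v) = 1 + 6 = 7)
(S(9) - 51)*10 = (7 - 51)*10 = -44*10 = -440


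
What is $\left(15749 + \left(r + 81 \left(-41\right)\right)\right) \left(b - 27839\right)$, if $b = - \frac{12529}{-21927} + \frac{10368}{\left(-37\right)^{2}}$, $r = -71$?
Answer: $- \frac{3441129433457880}{10006021} \approx -3.4391 \cdot 10^{8}$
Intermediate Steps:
$b = \frac{244491337}{30018063}$ ($b = \left(-12529\right) \left(- \frac{1}{21927}\right) + \frac{10368}{1369} = \frac{12529}{21927} + 10368 \cdot \frac{1}{1369} = \frac{12529}{21927} + \frac{10368}{1369} = \frac{244491337}{30018063} \approx 8.1448$)
$\left(15749 + \left(r + 81 \left(-41\right)\right)\right) \left(b - 27839\right) = \left(15749 + \left(-71 + 81 \left(-41\right)\right)\right) \left(\frac{244491337}{30018063} - 27839\right) = \left(15749 - 3392\right) \left(- \frac{835428364520}{30018063}\right) = 12357 \left(- \frac{835428364520}{30018063}\right) = - \frac{3441129433457880}{10006021}$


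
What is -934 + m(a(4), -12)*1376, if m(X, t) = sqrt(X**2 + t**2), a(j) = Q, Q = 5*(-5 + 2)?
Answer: -934 + 4128*sqrt(41) ≈ 25498.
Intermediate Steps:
Q = -15 (Q = 5*(-3) = -15)
a(j) = -15
-934 + m(a(4), -12)*1376 = -934 + sqrt((-15)**2 + (-12)**2)*1376 = -934 + sqrt(225 + 144)*1376 = -934 + sqrt(369)*1376 = -934 + (3*sqrt(41))*1376 = -934 + 4128*sqrt(41)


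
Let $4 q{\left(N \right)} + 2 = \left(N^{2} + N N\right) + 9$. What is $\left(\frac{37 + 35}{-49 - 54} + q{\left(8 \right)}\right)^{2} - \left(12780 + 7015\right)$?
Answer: $- \frac{3174659791}{169744} \approx -18703.0$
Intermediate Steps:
$q{\left(N \right)} = \frac{7}{4} + \frac{N^{2}}{2}$ ($q{\left(N \right)} = - \frac{1}{2} + \frac{\left(N^{2} + N N\right) + 9}{4} = - \frac{1}{2} + \frac{\left(N^{2} + N^{2}\right) + 9}{4} = - \frac{1}{2} + \frac{2 N^{2} + 9}{4} = - \frac{1}{2} + \frac{9 + 2 N^{2}}{4} = - \frac{1}{2} + \left(\frac{9}{4} + \frac{N^{2}}{2}\right) = \frac{7}{4} + \frac{N^{2}}{2}$)
$\left(\frac{37 + 35}{-49 - 54} + q{\left(8 \right)}\right)^{2} - \left(12780 + 7015\right) = \left(\frac{37 + 35}{-49 - 54} + \left(\frac{7}{4} + \frac{8^{2}}{2}\right)\right)^{2} - \left(12780 + 7015\right) = \left(\frac{72}{-103} + \left(\frac{7}{4} + \frac{1}{2} \cdot 64\right)\right)^{2} - 19795 = \left(72 \left(- \frac{1}{103}\right) + \left(\frac{7}{4} + 32\right)\right)^{2} - 19795 = \left(- \frac{72}{103} + \frac{135}{4}\right)^{2} - 19795 = \left(\frac{13617}{412}\right)^{2} - 19795 = \frac{185422689}{169744} - 19795 = - \frac{3174659791}{169744}$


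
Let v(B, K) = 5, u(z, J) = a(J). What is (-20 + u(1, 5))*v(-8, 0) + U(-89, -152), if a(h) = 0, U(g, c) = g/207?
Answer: -20789/207 ≈ -100.43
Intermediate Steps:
U(g, c) = g/207 (U(g, c) = g*(1/207) = g/207)
u(z, J) = 0
(-20 + u(1, 5))*v(-8, 0) + U(-89, -152) = (-20 + 0)*5 + (1/207)*(-89) = -20*5 - 89/207 = -100 - 89/207 = -20789/207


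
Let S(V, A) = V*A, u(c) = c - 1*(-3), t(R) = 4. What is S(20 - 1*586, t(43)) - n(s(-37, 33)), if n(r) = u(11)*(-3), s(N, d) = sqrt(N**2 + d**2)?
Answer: -2222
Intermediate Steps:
u(c) = 3 + c (u(c) = c + 3 = 3 + c)
S(V, A) = A*V
n(r) = -42 (n(r) = (3 + 11)*(-3) = 14*(-3) = -42)
S(20 - 1*586, t(43)) - n(s(-37, 33)) = 4*(20 - 1*586) - 1*(-42) = 4*(20 - 586) + 42 = 4*(-566) + 42 = -2264 + 42 = -2222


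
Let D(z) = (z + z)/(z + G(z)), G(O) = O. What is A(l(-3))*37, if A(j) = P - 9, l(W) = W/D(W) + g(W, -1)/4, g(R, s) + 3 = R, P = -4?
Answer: -481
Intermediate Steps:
g(R, s) = -3 + R
D(z) = 1 (D(z) = (z + z)/(z + z) = (2*z)/((2*z)) = (2*z)*(1/(2*z)) = 1)
l(W) = -¾ + 5*W/4 (l(W) = W/1 + (-3 + W)/4 = W*1 + (-3 + W)*(¼) = W + (-¾ + W/4) = -¾ + 5*W/4)
A(j) = -13 (A(j) = -4 - 9 = -13)
A(l(-3))*37 = -13*37 = -481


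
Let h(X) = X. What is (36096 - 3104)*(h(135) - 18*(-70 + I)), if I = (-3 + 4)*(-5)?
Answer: 48993120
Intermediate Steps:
I = -5 (I = 1*(-5) = -5)
(36096 - 3104)*(h(135) - 18*(-70 + I)) = (36096 - 3104)*(135 - 18*(-70 - 5)) = 32992*(135 - 18*(-75)) = 32992*(135 + 1350) = 32992*1485 = 48993120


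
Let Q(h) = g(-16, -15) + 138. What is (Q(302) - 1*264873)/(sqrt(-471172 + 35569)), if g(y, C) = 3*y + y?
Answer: 264799*I*sqrt(435603)/435603 ≈ 401.21*I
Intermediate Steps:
g(y, C) = 4*y
Q(h) = 74 (Q(h) = 4*(-16) + 138 = -64 + 138 = 74)
(Q(302) - 1*264873)/(sqrt(-471172 + 35569)) = (74 - 1*264873)/(sqrt(-471172 + 35569)) = (74 - 264873)/(sqrt(-435603)) = -264799*(-I*sqrt(435603)/435603) = -(-264799)*I*sqrt(435603)/435603 = 264799*I*sqrt(435603)/435603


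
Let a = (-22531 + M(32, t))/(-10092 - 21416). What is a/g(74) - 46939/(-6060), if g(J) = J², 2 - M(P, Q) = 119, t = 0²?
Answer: 506180588537/65348694780 ≈ 7.7458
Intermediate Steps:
t = 0
M(P, Q) = -117 (M(P, Q) = 2 - 1*119 = 2 - 119 = -117)
a = 5662/7877 (a = (-22531 - 117)/(-10092 - 21416) = -22648/(-31508) = -22648*(-1/31508) = 5662/7877 ≈ 0.71880)
a/g(74) - 46939/(-6060) = 5662/(7877*(74²)) - 46939/(-6060) = (5662/7877)/5476 - 46939*(-1/6060) = (5662/7877)*(1/5476) + 46939/6060 = 2831/21567226 + 46939/6060 = 506180588537/65348694780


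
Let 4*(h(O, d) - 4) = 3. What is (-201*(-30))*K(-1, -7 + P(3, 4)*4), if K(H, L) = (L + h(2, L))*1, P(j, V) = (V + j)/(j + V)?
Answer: 21105/2 ≈ 10553.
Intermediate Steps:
P(j, V) = 1 (P(j, V) = (V + j)/(V + j) = 1)
h(O, d) = 19/4 (h(O, d) = 4 + (1/4)*3 = 4 + 3/4 = 19/4)
K(H, L) = 19/4 + L (K(H, L) = (L + 19/4)*1 = (19/4 + L)*1 = 19/4 + L)
(-201*(-30))*K(-1, -7 + P(3, 4)*4) = (-201*(-30))*(19/4 + (-7 + 1*4)) = 6030*(19/4 + (-7 + 4)) = 6030*(19/4 - 3) = 6030*(7/4) = 21105/2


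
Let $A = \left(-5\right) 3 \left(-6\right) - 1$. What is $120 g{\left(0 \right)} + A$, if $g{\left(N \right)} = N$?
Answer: $89$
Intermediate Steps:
$A = 89$ ($A = \left(-15\right) \left(-6\right) - 1 = 90 - 1 = 89$)
$120 g{\left(0 \right)} + A = 120 \cdot 0 + 89 = 0 + 89 = 89$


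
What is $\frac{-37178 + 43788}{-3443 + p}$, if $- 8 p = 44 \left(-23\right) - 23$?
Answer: $- \frac{52880}{26509} \approx -1.9948$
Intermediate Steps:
$p = \frac{1035}{8}$ ($p = - \frac{44 \left(-23\right) - 23}{8} = - \frac{-1012 - 23}{8} = \left(- \frac{1}{8}\right) \left(-1035\right) = \frac{1035}{8} \approx 129.38$)
$\frac{-37178 + 43788}{-3443 + p} = \frac{-37178 + 43788}{-3443 + \frac{1035}{8}} = \frac{6610}{- \frac{26509}{8}} = 6610 \left(- \frac{8}{26509}\right) = - \frac{52880}{26509}$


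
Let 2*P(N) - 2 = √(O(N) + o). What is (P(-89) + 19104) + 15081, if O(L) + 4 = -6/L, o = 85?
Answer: 34186 + √642135/178 ≈ 34191.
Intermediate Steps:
O(L) = -4 - 6/L
P(N) = 1 + √(81 - 6/N)/2 (P(N) = 1 + √((-4 - 6/N) + 85)/2 = 1 + √(81 - 6/N)/2)
(P(-89) + 19104) + 15081 = ((1 + √(81 - 6/(-89))/2) + 19104) + 15081 = ((1 + √(81 - 6*(-1/89))/2) + 19104) + 15081 = ((1 + √(81 + 6/89)/2) + 19104) + 15081 = ((1 + √(7215/89)/2) + 19104) + 15081 = ((1 + (√642135/89)/2) + 19104) + 15081 = ((1 + √642135/178) + 19104) + 15081 = (19105 + √642135/178) + 15081 = 34186 + √642135/178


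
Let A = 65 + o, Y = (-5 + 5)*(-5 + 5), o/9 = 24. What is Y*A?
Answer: 0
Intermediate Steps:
o = 216 (o = 9*24 = 216)
Y = 0 (Y = 0*0 = 0)
A = 281 (A = 65 + 216 = 281)
Y*A = 0*281 = 0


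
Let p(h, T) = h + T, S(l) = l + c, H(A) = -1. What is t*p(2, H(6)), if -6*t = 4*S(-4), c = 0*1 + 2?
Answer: 4/3 ≈ 1.3333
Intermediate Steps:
c = 2 (c = 0 + 2 = 2)
S(l) = 2 + l (S(l) = l + 2 = 2 + l)
t = 4/3 (t = -2*(2 - 4)/3 = -2*(-2)/3 = -⅙*(-8) = 4/3 ≈ 1.3333)
p(h, T) = T + h
t*p(2, H(6)) = 4*(-1 + 2)/3 = (4/3)*1 = 4/3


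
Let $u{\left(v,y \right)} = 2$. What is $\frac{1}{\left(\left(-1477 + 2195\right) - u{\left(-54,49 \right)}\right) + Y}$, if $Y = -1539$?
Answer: $- \frac{1}{823} \approx -0.0012151$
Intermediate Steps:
$\frac{1}{\left(\left(-1477 + 2195\right) - u{\left(-54,49 \right)}\right) + Y} = \frac{1}{\left(\left(-1477 + 2195\right) - 2\right) - 1539} = \frac{1}{\left(718 - 2\right) - 1539} = \frac{1}{716 - 1539} = \frac{1}{-823} = - \frac{1}{823}$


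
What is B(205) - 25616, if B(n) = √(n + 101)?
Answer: -25616 + 3*√34 ≈ -25599.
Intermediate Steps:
B(n) = √(101 + n)
B(205) - 25616 = √(101 + 205) - 25616 = √306 - 25616 = 3*√34 - 25616 = -25616 + 3*√34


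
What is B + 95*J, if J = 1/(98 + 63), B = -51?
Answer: -8116/161 ≈ -50.410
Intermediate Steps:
J = 1/161 ≈ 0.0062112
B + 95*J = -51 + 95*(1/161) = -51 + 95/161 = -8116/161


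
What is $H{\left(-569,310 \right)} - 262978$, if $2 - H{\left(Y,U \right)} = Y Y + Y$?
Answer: $-586168$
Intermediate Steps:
$H{\left(Y,U \right)} = 2 - Y - Y^{2}$ ($H{\left(Y,U \right)} = 2 - \left(Y Y + Y\right) = 2 - \left(Y^{2} + Y\right) = 2 - \left(Y + Y^{2}\right) = 2 - Y - Y^{2}$)
$H{\left(-569,310 \right)} - 262978 = \left(2 - -569 - \left(-569\right)^{2}\right) - 262978 = \left(2 + 569 - 323761\right) - 262978 = -323190 - 262978 = -586168$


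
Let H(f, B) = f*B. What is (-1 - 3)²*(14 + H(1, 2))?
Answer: 256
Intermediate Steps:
H(f, B) = B*f
(-1 - 3)²*(14 + H(1, 2)) = (-1 - 3)²*(14 + 2*1) = (-4)²*(14 + 2) = 16*16 = 256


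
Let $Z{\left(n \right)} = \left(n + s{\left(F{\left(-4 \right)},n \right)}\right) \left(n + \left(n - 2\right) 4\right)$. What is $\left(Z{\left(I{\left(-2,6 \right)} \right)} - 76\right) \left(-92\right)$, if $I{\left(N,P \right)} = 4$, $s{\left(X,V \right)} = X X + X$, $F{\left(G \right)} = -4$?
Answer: $-10672$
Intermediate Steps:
$s{\left(X,V \right)} = X + X^{2}$ ($s{\left(X,V \right)} = X^{2} + X = X + X^{2}$)
$Z{\left(n \right)} = \left(-8 + 5 n\right) \left(12 + n\right)$ ($Z{\left(n \right)} = \left(n - 4 \left(1 - 4\right)\right) \left(n + \left(n - 2\right) 4\right) = \left(n - -12\right) \left(n + \left(-2 + n\right) 4\right) = \left(n + 12\right) \left(n + \left(-8 + 4 n\right)\right) = \left(12 + n\right) \left(-8 + 5 n\right) = \left(-8 + 5 n\right) \left(12 + n\right)$)
$\left(Z{\left(I{\left(-2,6 \right)} \right)} - 76\right) \left(-92\right) = \left(\left(-96 + 5 \cdot 4^{2} + 52 \cdot 4\right) - 76\right) \left(-92\right) = \left(\left(-96 + 5 \cdot 16 + 208\right) - 76\right) \left(-92\right) = \left(\left(-96 + 80 + 208\right) - 76\right) \left(-92\right) = \left(192 - 76\right) \left(-92\right) = 116 \left(-92\right) = -10672$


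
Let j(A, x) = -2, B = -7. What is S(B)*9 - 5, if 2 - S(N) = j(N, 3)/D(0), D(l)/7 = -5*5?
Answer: 2257/175 ≈ 12.897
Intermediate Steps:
D(l) = -175 (D(l) = 7*(-5*5) = 7*(-25) = -175)
S(N) = 348/175 (S(N) = 2 - (-2)/(-175) = 2 - (-2)*(-1)/175 = 2 - 1*2/175 = 2 - 2/175 = 348/175)
S(B)*9 - 5 = (348/175)*9 - 5 = 3132/175 - 5 = 2257/175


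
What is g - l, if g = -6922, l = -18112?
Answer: 11190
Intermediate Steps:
g - l = -6922 - 1*(-18112) = -6922 + 18112 = 11190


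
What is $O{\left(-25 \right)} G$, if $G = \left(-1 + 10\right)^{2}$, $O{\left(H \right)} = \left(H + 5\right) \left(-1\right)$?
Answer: $1620$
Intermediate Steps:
$O{\left(H \right)} = -5 - H$ ($O{\left(H \right)} = \left(5 + H\right) \left(-1\right) = -5 - H$)
$G = 81$ ($G = 9^{2} = 81$)
$O{\left(-25 \right)} G = \left(-5 - -25\right) 81 = \left(-5 + 25\right) 81 = 20 \cdot 81 = 1620$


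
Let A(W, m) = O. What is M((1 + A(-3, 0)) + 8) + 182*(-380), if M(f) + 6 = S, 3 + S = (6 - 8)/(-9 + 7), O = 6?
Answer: -69168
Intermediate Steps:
A(W, m) = 6
S = -2 (S = -3 + (6 - 8)/(-9 + 7) = -3 - 2/(-2) = -3 - 2*(-1/2) = -3 + 1 = -2)
M(f) = -8 (M(f) = -6 - 2 = -8)
M((1 + A(-3, 0)) + 8) + 182*(-380) = -8 + 182*(-380) = -8 - 69160 = -69168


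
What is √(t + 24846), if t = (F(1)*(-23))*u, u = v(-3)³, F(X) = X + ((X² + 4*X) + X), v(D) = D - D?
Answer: √24846 ≈ 157.63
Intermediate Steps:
v(D) = 0
F(X) = X² + 6*X (F(X) = X + (X² + 5*X) = X² + 6*X)
u = 0 (u = 0³ = 0)
t = 0 (t = ((1*(6 + 1))*(-23))*0 = ((1*7)*(-23))*0 = (7*(-23))*0 = -161*0 = 0)
√(t + 24846) = √(0 + 24846) = √24846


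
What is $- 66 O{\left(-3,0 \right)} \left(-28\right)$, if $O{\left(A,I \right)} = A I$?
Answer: $0$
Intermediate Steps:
$- 66 O{\left(-3,0 \right)} \left(-28\right) = - 66 \left(\left(-3\right) 0\right) \left(-28\right) = \left(-66\right) 0 \left(-28\right) = 0 \left(-28\right) = 0$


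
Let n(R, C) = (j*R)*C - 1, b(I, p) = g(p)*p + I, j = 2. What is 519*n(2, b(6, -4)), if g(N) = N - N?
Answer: 11937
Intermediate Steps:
g(N) = 0
b(I, p) = I (b(I, p) = 0*p + I = 0 + I = I)
n(R, C) = -1 + 2*C*R (n(R, C) = (2*R)*C - 1 = 2*C*R - 1 = -1 + 2*C*R)
519*n(2, b(6, -4)) = 519*(-1 + 2*6*2) = 519*(-1 + 24) = 519*23 = 11937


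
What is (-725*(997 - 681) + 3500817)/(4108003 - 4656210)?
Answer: -3271717/548207 ≈ -5.9680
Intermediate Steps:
(-725*(997 - 681) + 3500817)/(4108003 - 4656210) = (-725*316 + 3500817)/(-548207) = (-229100 + 3500817)*(-1/548207) = 3271717*(-1/548207) = -3271717/548207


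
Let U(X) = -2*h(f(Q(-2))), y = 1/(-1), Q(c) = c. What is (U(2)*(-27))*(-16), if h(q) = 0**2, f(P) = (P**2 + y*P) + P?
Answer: 0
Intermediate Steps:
y = -1
f(P) = P**2 (f(P) = (P**2 - P) + P = P**2)
h(q) = 0
U(X) = 0 (U(X) = -2*0 = 0)
(U(2)*(-27))*(-16) = (0*(-27))*(-16) = 0*(-16) = 0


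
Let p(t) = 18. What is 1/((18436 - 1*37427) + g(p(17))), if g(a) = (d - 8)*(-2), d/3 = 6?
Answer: -1/19011 ≈ -5.2601e-5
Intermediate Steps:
d = 18 (d = 3*6 = 18)
g(a) = -20 (g(a) = (18 - 8)*(-2) = 10*(-2) = -20)
1/((18436 - 1*37427) + g(p(17))) = 1/((18436 - 1*37427) - 20) = 1/((18436 - 37427) - 20) = 1/(-18991 - 20) = 1/(-19011) = -1/19011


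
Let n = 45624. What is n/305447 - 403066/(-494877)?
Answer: 145693568750/151158695019 ≈ 0.96385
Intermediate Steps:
n/305447 - 403066/(-494877) = 45624/305447 - 403066/(-494877) = 45624*(1/305447) - 403066*(-1/494877) = 45624/305447 + 403066/494877 = 145693568750/151158695019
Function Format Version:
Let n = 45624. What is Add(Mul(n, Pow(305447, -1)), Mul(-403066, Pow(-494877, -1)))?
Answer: Rational(145693568750, 151158695019) ≈ 0.96385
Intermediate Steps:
Add(Mul(n, Pow(305447, -1)), Mul(-403066, Pow(-494877, -1))) = Add(Mul(45624, Pow(305447, -1)), Mul(-403066, Pow(-494877, -1))) = Add(Mul(45624, Rational(1, 305447)), Mul(-403066, Rational(-1, 494877))) = Add(Rational(45624, 305447), Rational(403066, 494877)) = Rational(145693568750, 151158695019)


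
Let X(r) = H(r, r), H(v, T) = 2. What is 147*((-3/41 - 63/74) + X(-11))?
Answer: 479661/3034 ≈ 158.10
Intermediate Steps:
X(r) = 2
147*((-3/41 - 63/74) + X(-11)) = 147*((-3/41 - 63/74) + 2) = 147*(-2805/3034 + 2) = 147*(3263/3034) = 479661/3034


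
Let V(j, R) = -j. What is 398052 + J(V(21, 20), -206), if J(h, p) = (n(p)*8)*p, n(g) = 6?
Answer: 388164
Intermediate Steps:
J(h, p) = 48*p (J(h, p) = (6*8)*p = 48*p)
398052 + J(V(21, 20), -206) = 398052 + 48*(-206) = 398052 - 9888 = 388164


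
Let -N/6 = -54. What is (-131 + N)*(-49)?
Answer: -9457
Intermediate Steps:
N = 324 (N = -6*(-54) = 324)
(-131 + N)*(-49) = (-131 + 324)*(-49) = 193*(-49) = -9457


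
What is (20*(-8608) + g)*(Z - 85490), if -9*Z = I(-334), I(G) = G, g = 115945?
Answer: 43233607340/9 ≈ 4.8037e+9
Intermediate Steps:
Z = 334/9 (Z = -⅑*(-334) = 334/9 ≈ 37.111)
(20*(-8608) + g)*(Z - 85490) = (20*(-8608) + 115945)*(334/9 - 85490) = (-172160 + 115945)*(-769076/9) = -56215*(-769076/9) = 43233607340/9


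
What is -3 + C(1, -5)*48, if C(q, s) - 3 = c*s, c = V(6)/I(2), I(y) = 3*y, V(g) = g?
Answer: -99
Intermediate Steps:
c = 1 (c = 6/((3*2)) = 6/6 = 6*(⅙) = 1)
C(q, s) = 3 + s (C(q, s) = 3 + 1*s = 3 + s)
-3 + C(1, -5)*48 = -3 + (3 - 5)*48 = -3 - 2*48 = -3 - 96 = -99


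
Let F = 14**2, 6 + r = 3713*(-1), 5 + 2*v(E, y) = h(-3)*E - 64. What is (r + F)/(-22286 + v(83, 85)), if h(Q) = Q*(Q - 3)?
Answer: 542/3319 ≈ 0.16330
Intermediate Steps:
h(Q) = Q*(-3 + Q)
v(E, y) = -69/2 + 9*E (v(E, y) = -5/2 + ((-3*(-3 - 3))*E - 64)/2 = -5/2 + ((-3*(-6))*E - 64)/2 = -5/2 + (18*E - 64)/2 = -5/2 + (-64 + 18*E)/2 = -5/2 + (-32 + 9*E) = -69/2 + 9*E)
r = -3719 (r = -6 + 3713*(-1) = -6 - 3713 = -3719)
F = 196
(r + F)/(-22286 + v(83, 85)) = (-3719 + 196)/(-22286 + (-69/2 + 9*83)) = -3523/(-22286 + (-69/2 + 747)) = -3523/(-22286 + 1425/2) = -3523/(-43147/2) = -3523*(-2/43147) = 542/3319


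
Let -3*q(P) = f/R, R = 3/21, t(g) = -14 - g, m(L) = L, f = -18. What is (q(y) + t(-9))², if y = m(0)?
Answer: 1369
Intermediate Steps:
y = 0
R = ⅐ (R = 3*(1/21) = ⅐ ≈ 0.14286)
q(P) = 42 (q(P) = -(-6)/⅐ = -(-6)*7 = -⅓*(-126) = 42)
(q(y) + t(-9))² = (42 + (-14 - 1*(-9)))² = (42 + (-14 + 9))² = (42 - 5)² = 37² = 1369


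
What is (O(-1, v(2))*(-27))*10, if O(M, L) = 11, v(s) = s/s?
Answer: -2970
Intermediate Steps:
v(s) = 1
(O(-1, v(2))*(-27))*10 = (11*(-27))*10 = -297*10 = -2970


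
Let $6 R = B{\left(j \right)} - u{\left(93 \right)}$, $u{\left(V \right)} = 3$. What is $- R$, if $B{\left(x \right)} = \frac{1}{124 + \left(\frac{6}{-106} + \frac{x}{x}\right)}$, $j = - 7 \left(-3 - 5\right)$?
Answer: $\frac{19813}{39732} \approx 0.49867$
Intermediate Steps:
$j = 56$ ($j = \left(-7\right) \left(-8\right) = 56$)
$B{\left(x \right)} = \frac{53}{6622}$ ($B{\left(x \right)} = \frac{1}{124 + \left(6 \left(- \frac{1}{106}\right) + 1\right)} = \frac{1}{124 + \left(- \frac{3}{53} + 1\right)} = \frac{1}{124 + \frac{50}{53}} = \frac{1}{\frac{6622}{53}} = \frac{53}{6622}$)
$R = - \frac{19813}{39732}$ ($R = \frac{\frac{53}{6622} - 3}{6} = \frac{1}{6} \left(- \frac{19813}{6622}\right) = - \frac{19813}{39732} \approx -0.49867$)
$- R = \left(-1\right) \left(- \frac{19813}{39732}\right) = \frac{19813}{39732}$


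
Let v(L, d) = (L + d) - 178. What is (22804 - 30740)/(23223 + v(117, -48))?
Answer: -3968/11557 ≈ -0.34334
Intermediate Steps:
v(L, d) = -178 + L + d
(22804 - 30740)/(23223 + v(117, -48)) = (22804 - 30740)/(23223 + (-178 + 117 - 48)) = -7936/(23223 - 109) = -7936/23114 = -7936*1/23114 = -3968/11557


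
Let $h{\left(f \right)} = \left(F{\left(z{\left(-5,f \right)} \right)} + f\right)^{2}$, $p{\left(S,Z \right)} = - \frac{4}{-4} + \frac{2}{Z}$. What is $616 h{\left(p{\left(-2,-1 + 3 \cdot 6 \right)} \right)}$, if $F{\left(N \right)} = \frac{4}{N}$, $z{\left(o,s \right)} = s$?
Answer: $\frac{1417594024}{104329} \approx 13588.0$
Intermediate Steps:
$p{\left(S,Z \right)} = 1 + \frac{2}{Z}$ ($p{\left(S,Z \right)} = \left(-4\right) \left(- \frac{1}{4}\right) + \frac{2}{Z} = 1 + \frac{2}{Z}$)
$h{\left(f \right)} = \left(f + \frac{4}{f}\right)^{2}$ ($h{\left(f \right)} = \left(\frac{4}{f} + f\right)^{2} = \left(f + \frac{4}{f}\right)^{2}$)
$616 h{\left(p{\left(-2,-1 + 3 \cdot 6 \right)} \right)} = 616 \frac{\left(4 + \left(\frac{2 + \left(-1 + 3 \cdot 6\right)}{-1 + 3 \cdot 6}\right)^{2}\right)^{2}}{\frac{1}{\left(-1 + 3 \cdot 6\right)^{2}} \left(2 + \left(-1 + 3 \cdot 6\right)\right)^{2}} = 616 \frac{\left(4 + \left(\frac{2 + \left(-1 + 18\right)}{-1 + 18}\right)^{2}\right)^{2}}{\frac{1}{\left(-1 + 18\right)^{2}} \left(2 + \left(-1 + 18\right)\right)^{2}} = 616 \frac{\left(4 + \left(\frac{2 + 17}{17}\right)^{2}\right)^{2}}{\frac{1}{289} \left(2 + 17\right)^{2}} = 616 \frac{\left(4 + \left(\frac{1}{17} \cdot 19\right)^{2}\right)^{2}}{\frac{361}{289}} = 616 \frac{\left(4 + \left(\frac{19}{17}\right)^{2}\right)^{2}}{\frac{361}{289}} = 616 \frac{289 \left(4 + \frac{361}{289}\right)^{2}}{361} = 616 \frac{289 \left(\frac{1517}{289}\right)^{2}}{361} = 616 \cdot \frac{289}{361} \cdot \frac{2301289}{83521} = 616 \cdot \frac{2301289}{104329} = \frac{1417594024}{104329}$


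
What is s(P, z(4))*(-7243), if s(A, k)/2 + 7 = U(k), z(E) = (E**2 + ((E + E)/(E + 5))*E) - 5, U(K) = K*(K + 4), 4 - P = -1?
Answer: -308696660/81 ≈ -3.8111e+6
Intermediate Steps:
P = 5 (P = 4 - 1*(-1) = 4 + 1 = 5)
U(K) = K*(4 + K)
z(E) = -5 + E**2 + 2*E**2/(5 + E) (z(E) = (E**2 + ((2*E)/(5 + E))*E) - 5 = (E**2 + (2*E/(5 + E))*E) - 5 = (E**2 + 2*E**2/(5 + E)) - 5 = -5 + E**2 + 2*E**2/(5 + E))
s(A, k) = -14 + 2*k*(4 + k) (s(A, k) = -14 + 2*(k*(4 + k)) = -14 + 2*k*(4 + k))
s(P, z(4))*(-7243) = (-14 + 2*((-25 + 4**3 - 5*4 + 7*4**2)/(5 + 4))*(4 + (-25 + 4**3 - 5*4 + 7*4**2)/(5 + 4)))*(-7243) = (-14 + 2*((-25 + 64 - 20 + 7*16)/9)*(4 + (-25 + 64 - 20 + 7*16)/9))*(-7243) = (-14 + 2*((-25 + 64 - 20 + 112)/9)*(4 + (-25 + 64 - 20 + 112)/9))*(-7243) = (-14 + 2*((1/9)*131)*(4 + (1/9)*131))*(-7243) = (-14 + 2*(131/9)*(4 + 131/9))*(-7243) = (-14 + 2*(131/9)*(167/9))*(-7243) = (-14 + 43754/81)*(-7243) = (42620/81)*(-7243) = -308696660/81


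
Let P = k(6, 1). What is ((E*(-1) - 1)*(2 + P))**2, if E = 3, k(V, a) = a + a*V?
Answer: 1296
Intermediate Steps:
k(V, a) = a + V*a
P = 7 (P = 1*(1 + 6) = 1*7 = 7)
((E*(-1) - 1)*(2 + P))**2 = ((3*(-1) - 1)*(2 + 7))**2 = ((-3 - 1)*9)**2 = (-4*9)**2 = (-36)**2 = 1296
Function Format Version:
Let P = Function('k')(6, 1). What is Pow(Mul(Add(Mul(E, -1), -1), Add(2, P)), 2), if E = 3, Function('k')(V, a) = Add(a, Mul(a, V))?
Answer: 1296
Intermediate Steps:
Function('k')(V, a) = Add(a, Mul(V, a))
P = 7 (P = Mul(1, Add(1, 6)) = Mul(1, 7) = 7)
Pow(Mul(Add(Mul(E, -1), -1), Add(2, P)), 2) = Pow(Mul(Add(Mul(3, -1), -1), Add(2, 7)), 2) = Pow(Mul(Add(-3, -1), 9), 2) = Pow(Mul(-4, 9), 2) = Pow(-36, 2) = 1296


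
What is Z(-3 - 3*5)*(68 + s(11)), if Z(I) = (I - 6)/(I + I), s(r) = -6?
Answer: 124/3 ≈ 41.333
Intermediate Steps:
Z(I) = (-6 + I)/(2*I) (Z(I) = (-6 + I)/((2*I)) = (-6 + I)*(1/(2*I)) = (-6 + I)/(2*I))
Z(-3 - 3*5)*(68 + s(11)) = ((-6 + (-3 - 3*5))/(2*(-3 - 3*5)))*(68 - 6) = ((-6 + (-3 - 15))/(2*(-3 - 15)))*62 = ((½)*(-6 - 18)/(-18))*62 = ((½)*(-1/18)*(-24))*62 = (⅔)*62 = 124/3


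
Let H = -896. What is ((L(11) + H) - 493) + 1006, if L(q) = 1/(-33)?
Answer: -12640/33 ≈ -383.03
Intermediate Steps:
L(q) = -1/33
((L(11) + H) - 493) + 1006 = ((-1/33 - 896) - 493) + 1006 = (-29569/33 - 493) + 1006 = -45838/33 + 1006 = -12640/33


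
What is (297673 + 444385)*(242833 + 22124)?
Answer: 196613461506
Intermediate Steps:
(297673 + 444385)*(242833 + 22124) = 742058*264957 = 196613461506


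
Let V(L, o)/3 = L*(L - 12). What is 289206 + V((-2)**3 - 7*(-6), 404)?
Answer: 291450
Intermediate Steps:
V(L, o) = 3*L*(-12 + L) (V(L, o) = 3*(L*(L - 12)) = 3*(L*(-12 + L)) = 3*L*(-12 + L))
289206 + V((-2)**3 - 7*(-6), 404) = 289206 + 3*((-2)**3 - 7*(-6))*(-12 + ((-2)**3 - 7*(-6))) = 289206 + 3*(-8 + 42)*(-12 + (-8 + 42)) = 289206 + 3*34*(-12 + 34) = 289206 + 3*34*22 = 289206 + 2244 = 291450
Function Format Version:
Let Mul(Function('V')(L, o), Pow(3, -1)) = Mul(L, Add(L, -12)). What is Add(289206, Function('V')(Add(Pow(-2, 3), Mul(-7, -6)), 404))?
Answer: 291450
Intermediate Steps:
Function('V')(L, o) = Mul(3, L, Add(-12, L)) (Function('V')(L, o) = Mul(3, Mul(L, Add(L, -12))) = Mul(3, Mul(L, Add(-12, L))) = Mul(3, L, Add(-12, L)))
Add(289206, Function('V')(Add(Pow(-2, 3), Mul(-7, -6)), 404)) = Add(289206, Mul(3, Add(Pow(-2, 3), Mul(-7, -6)), Add(-12, Add(Pow(-2, 3), Mul(-7, -6))))) = Add(289206, Mul(3, Add(-8, 42), Add(-12, Add(-8, 42)))) = Add(289206, Mul(3, 34, Add(-12, 34))) = Add(289206, Mul(3, 34, 22)) = Add(289206, 2244) = 291450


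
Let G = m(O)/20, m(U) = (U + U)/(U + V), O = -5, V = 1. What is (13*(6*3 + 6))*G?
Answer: 39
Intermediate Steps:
m(U) = 2*U/(1 + U) (m(U) = (U + U)/(U + 1) = (2*U)/(1 + U) = 2*U/(1 + U))
G = ⅛ (G = (2*(-5)/(1 - 5))/20 = (2*(-5)/(-4))*(1/20) = (2*(-5)*(-¼))*(1/20) = (5/2)*(1/20) = ⅛ ≈ 0.12500)
(13*(6*3 + 6))*G = (13*(6*3 + 6))*(⅛) = (13*(18 + 6))*(⅛) = (13*24)*(⅛) = 312*(⅛) = 39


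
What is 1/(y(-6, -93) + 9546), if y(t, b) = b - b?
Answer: 1/9546 ≈ 0.00010476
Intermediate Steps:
y(t, b) = 0
1/(y(-6, -93) + 9546) = 1/(0 + 9546) = 1/9546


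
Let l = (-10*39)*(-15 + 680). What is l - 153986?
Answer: -413336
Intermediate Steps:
l = -259350 (l = -390*665 = -259350)
l - 153986 = -259350 - 153986 = -413336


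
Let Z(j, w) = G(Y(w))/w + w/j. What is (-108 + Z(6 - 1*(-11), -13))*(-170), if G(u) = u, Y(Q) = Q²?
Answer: 20700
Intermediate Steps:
Z(j, w) = w + w/j (Z(j, w) = w²/w + w/j = w + w/j)
(-108 + Z(6 - 1*(-11), -13))*(-170) = (-108 + (-13 - 13/(6 - 1*(-11))))*(-170) = (-108 + (-13 - 13/(6 + 11)))*(-170) = (-108 + (-13 - 13/17))*(-170) = (-108 - 234/17)*(-170) = -2070/17*(-170) = 20700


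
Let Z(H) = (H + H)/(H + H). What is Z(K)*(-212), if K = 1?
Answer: -212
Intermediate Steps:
Z(H) = 1 (Z(H) = (2*H)/((2*H)) = (2*H)*(1/(2*H)) = 1)
Z(K)*(-212) = 1*(-212) = -212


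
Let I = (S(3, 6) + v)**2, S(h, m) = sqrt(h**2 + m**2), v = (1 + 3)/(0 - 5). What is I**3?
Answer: 1731902221/15625 - 95463432*sqrt(5)/3125 ≈ 42534.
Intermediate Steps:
v = -4/5 (v = 4/(-5) = 4*(-1/5) = -4/5 ≈ -0.80000)
I = (-4/5 + 3*sqrt(5))**2 (I = (sqrt(3**2 + 6**2) - 4/5)**2 = (sqrt(9 + 36) - 4/5)**2 = (sqrt(45) - 4/5)**2 = (3*sqrt(5) - 4/5)**2 = (-4/5 + 3*sqrt(5))**2 ≈ 34.907)
I**3 = (1141/25 - 24*sqrt(5)/5)**3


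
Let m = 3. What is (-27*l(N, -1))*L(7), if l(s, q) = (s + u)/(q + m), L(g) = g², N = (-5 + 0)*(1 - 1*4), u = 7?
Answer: -14553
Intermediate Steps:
N = 15 (N = -5*(1 - 4) = -5*(-3) = 15)
l(s, q) = (7 + s)/(3 + q) (l(s, q) = (s + 7)/(q + 3) = (7 + s)/(3 + q))
(-27*l(N, -1))*L(7) = -27*(7 + 15)/(3 - 1)*7² = -27*22/2*49 = -27*11*49 = -297*49 = -14553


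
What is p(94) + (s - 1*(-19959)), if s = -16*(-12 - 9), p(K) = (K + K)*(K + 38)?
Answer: 45111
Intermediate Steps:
p(K) = 2*K*(38 + K) (p(K) = (2*K)*(38 + K) = 2*K*(38 + K))
s = 336 (s = -16*(-21) = 336)
p(94) + (s - 1*(-19959)) = 2*94*(38 + 94) + (336 - 1*(-19959)) = 2*94*132 + (336 + 19959) = 24816 + 20295 = 45111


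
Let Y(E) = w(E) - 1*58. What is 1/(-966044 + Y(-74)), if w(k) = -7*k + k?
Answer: -1/965658 ≈ -1.0356e-6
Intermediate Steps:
w(k) = -6*k
Y(E) = -58 - 6*E (Y(E) = -6*E - 1*58 = -6*E - 58 = -58 - 6*E)
1/(-966044 + Y(-74)) = 1/(-966044 + (-58 - 6*(-74))) = 1/(-966044 + (-58 + 444)) = 1/(-966044 + 386) = 1/(-965658) = -1/965658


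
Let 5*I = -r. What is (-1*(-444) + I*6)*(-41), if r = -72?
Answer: -108732/5 ≈ -21746.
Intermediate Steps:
I = 72/5 (I = (-1*(-72))/5 = (1/5)*72 = 72/5 ≈ 14.400)
(-1*(-444) + I*6)*(-41) = (-1*(-444) + (72/5)*6)*(-41) = (444 + 432/5)*(-41) = (2652/5)*(-41) = -108732/5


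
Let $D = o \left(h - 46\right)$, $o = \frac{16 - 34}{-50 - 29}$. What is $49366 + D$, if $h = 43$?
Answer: $\frac{3899860}{79} \approx 49365.0$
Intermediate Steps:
$o = \frac{18}{79}$ ($o = - \frac{18}{-79} = \left(-18\right) \left(- \frac{1}{79}\right) = \frac{18}{79} \approx 0.22785$)
$D = - \frac{54}{79}$ ($D = \frac{18 \left(43 - 46\right)}{79} = \frac{18}{79} \left(-3\right) = - \frac{54}{79} \approx -0.68354$)
$49366 + D = 49366 - \frac{54}{79} = \frac{3899860}{79}$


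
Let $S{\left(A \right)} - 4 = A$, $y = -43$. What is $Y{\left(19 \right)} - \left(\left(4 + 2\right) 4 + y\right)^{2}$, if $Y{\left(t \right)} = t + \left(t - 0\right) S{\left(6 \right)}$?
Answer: $-152$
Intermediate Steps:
$S{\left(A \right)} = 4 + A$
$Y{\left(t \right)} = 11 t$ ($Y{\left(t \right)} = t + \left(t - 0\right) \left(4 + 6\right) = t + \left(t + 0\right) 10 = t + t 10 = t + 10 t = 11 t$)
$Y{\left(19 \right)} - \left(\left(4 + 2\right) 4 + y\right)^{2} = 11 \cdot 19 - \left(\left(4 + 2\right) 4 - 43\right)^{2} = 209 - \left(6 \cdot 4 - 43\right)^{2} = 209 - \left(24 - 43\right)^{2} = 209 - \left(-19\right)^{2} = 209 - 361 = -152$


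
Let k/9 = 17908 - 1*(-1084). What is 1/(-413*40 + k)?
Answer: 1/154408 ≈ 6.4763e-6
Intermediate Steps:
k = 170928 (k = 9*(17908 - 1*(-1084)) = 9*(17908 + 1084) = 9*18992 = 170928)
1/(-413*40 + k) = 1/(-413*40 + 170928) = 1/(-16520 + 170928) = 1/154408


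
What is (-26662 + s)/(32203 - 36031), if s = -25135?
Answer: 51797/3828 ≈ 13.531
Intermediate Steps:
(-26662 + s)/(32203 - 36031) = (-26662 - 25135)/(32203 - 36031) = -51797/(-3828) = -51797*(-1/3828) = 51797/3828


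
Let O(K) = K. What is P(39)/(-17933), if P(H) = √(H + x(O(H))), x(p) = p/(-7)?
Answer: -3*√182/125531 ≈ -0.00032241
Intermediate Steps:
x(p) = -p/7 (x(p) = p*(-⅐) = -p/7)
P(H) = √42*√H/7 (P(H) = √(H - H/7) = √(6*H/7) = √42*√H/7)
P(39)/(-17933) = (√42*√39/7)/(-17933) = (3*√182/7)*(-1/17933) = -3*√182/125531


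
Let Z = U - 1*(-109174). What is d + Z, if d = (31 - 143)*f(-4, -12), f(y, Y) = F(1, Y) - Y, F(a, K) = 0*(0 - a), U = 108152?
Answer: 215982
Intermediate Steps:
Z = 217326 (Z = 108152 - 1*(-109174) = 108152 + 109174 = 217326)
F(a, K) = 0 (F(a, K) = 0*(-a) = 0)
f(y, Y) = -Y (f(y, Y) = 0 - Y = -Y)
d = -1344 (d = (31 - 143)*(-1*(-12)) = -112*12 = -1344)
d + Z = -1344 + 217326 = 215982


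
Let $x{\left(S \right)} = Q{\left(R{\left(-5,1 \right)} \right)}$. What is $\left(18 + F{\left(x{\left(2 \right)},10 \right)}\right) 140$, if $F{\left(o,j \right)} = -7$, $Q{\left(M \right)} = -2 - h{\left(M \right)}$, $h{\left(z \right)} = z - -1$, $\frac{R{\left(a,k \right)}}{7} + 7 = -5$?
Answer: $1540$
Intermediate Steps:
$R{\left(a,k \right)} = -84$ ($R{\left(a,k \right)} = -49 + 7 \left(-5\right) = -49 - 35 = -84$)
$h{\left(z \right)} = 1 + z$ ($h{\left(z \right)} = z + 1 = 1 + z$)
$Q{\left(M \right)} = -3 - M$ ($Q{\left(M \right)} = -2 - \left(1 + M\right) = -3 - M$)
$x{\left(S \right)} = 81$ ($x{\left(S \right)} = -3 - -84 = -3 + 84 = 81$)
$\left(18 + F{\left(x{\left(2 \right)},10 \right)}\right) 140 = \left(18 - 7\right) 140 = 11 \cdot 140 = 1540$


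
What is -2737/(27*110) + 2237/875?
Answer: 849803/519750 ≈ 1.6350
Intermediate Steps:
-2737/(27*110) + 2237/875 = -2737/2970 + 2237*(1/875) = -2737*1/2970 + 2237/875 = -2737/2970 + 2237/875 = 849803/519750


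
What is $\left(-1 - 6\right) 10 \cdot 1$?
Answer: $-70$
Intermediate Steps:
$\left(-1 - 6\right) 10 \cdot 1 = \left(-7\right) 10 \cdot 1 = \left(-70\right) 1 = -70$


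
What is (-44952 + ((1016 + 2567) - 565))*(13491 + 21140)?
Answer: -1452216354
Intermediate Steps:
(-44952 + ((1016 + 2567) - 565))*(13491 + 21140) = (-44952 + (3583 - 565))*34631 = (-44952 + 3018)*34631 = -41934*34631 = -1452216354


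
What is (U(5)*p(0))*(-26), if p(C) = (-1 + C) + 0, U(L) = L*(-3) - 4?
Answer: -494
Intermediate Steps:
U(L) = -4 - 3*L (U(L) = -3*L - 4 = -4 - 3*L)
p(C) = -1 + C
(U(5)*p(0))*(-26) = ((-4 - 3*5)*(-1 + 0))*(-26) = ((-4 - 15)*(-1))*(-26) = -19*(-1)*(-26) = 19*(-26) = -494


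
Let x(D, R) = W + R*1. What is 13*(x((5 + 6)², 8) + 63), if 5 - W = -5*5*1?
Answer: 1313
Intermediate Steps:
W = 30 (W = 5 - (-5*5) = 5 - (-25) = 5 - 1*(-25) = 5 + 25 = 30)
x(D, R) = 30 + R (x(D, R) = 30 + R*1 = 30 + R)
13*(x((5 + 6)², 8) + 63) = 13*((30 + 8) + 63) = 13*(38 + 63) = 13*101 = 1313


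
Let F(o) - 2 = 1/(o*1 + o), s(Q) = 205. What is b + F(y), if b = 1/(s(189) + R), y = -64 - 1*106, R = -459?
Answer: 86063/43180 ≈ 1.9931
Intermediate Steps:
y = -170 (y = -64 - 106 = -170)
b = -1/254 (b = 1/(205 - 459) = 1/(-254) = -1/254 ≈ -0.0039370)
F(o) = 2 + 1/(2*o) (F(o) = 2 + 1/(o*1 + o) = 2 + 1/(o + o) = 2 + 1/(2*o))
b + F(y) = -1/254 + (2 + (1/2)/(-170)) = -1/254 + (2 + (1/2)*(-1/170)) = -1/254 + (2 - 1/340) = -1/254 + 679/340 = 86063/43180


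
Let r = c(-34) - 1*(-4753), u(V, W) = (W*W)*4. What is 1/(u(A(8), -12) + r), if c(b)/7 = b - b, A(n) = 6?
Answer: 1/5329 ≈ 0.00018765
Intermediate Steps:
c(b) = 0 (c(b) = 7*(b - b) = 7*0 = 0)
u(V, W) = 4*W² (u(V, W) = W²*4 = 4*W²)
r = 4753 (r = 0 - 1*(-4753) = 0 + 4753 = 4753)
1/(u(A(8), -12) + r) = 1/(4*(-12)² + 4753) = 1/(4*144 + 4753) = 1/(576 + 4753) = 1/5329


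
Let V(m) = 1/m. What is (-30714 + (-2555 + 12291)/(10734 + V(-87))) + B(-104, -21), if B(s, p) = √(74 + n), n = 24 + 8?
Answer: -28681636866/933857 + √106 ≈ -30703.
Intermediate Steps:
n = 32
B(s, p) = √106 (B(s, p) = √(74 + 32) = √106)
(-30714 + (-2555 + 12291)/(10734 + V(-87))) + B(-104, -21) = (-30714 + (-2555 + 12291)/(10734 + 1/(-87))) + √106 = (-30714 + 9736/(10734 - 1/87)) + √106 = (-30714 + 9736/(933857/87)) + √106 = (-30714 + 9736*(87/933857)) + √106 = (-30714 + 847032/933857) + √106 = -28681636866/933857 + √106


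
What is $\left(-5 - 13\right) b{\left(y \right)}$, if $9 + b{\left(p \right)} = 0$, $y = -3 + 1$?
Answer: $162$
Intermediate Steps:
$y = -2$
$b{\left(p \right)} = -9$ ($b{\left(p \right)} = -9 + 0 = -9$)
$\left(-5 - 13\right) b{\left(y \right)} = \left(-5 - 13\right) \left(-9\right) = \left(-18\right) \left(-9\right) = 162$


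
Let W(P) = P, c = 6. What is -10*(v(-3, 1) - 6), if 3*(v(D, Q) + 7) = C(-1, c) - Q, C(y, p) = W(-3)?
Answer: 430/3 ≈ 143.33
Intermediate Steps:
C(y, p) = -3
v(D, Q) = -8 - Q/3 (v(D, Q) = -7 + (-3 - Q)/3 = -7 + (-1 - Q/3) = -8 - Q/3)
-10*(v(-3, 1) - 6) = -10*((-8 - ⅓*1) - 6) = -10*((-8 - ⅓) - 6) = -10*(-25/3 - 6) = -10*(-43/3) = 430/3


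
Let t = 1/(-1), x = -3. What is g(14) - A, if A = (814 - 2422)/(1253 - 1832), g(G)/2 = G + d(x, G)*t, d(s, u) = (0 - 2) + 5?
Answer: 3710/193 ≈ 19.223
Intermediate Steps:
d(s, u) = 3 (d(s, u) = -2 + 5 = 3)
t = -1
g(G) = -6 + 2*G (g(G) = 2*(G + 3*(-1)) = 2*(G - 3) = 2*(-3 + G) = -6 + 2*G)
A = 536/193 (A = -1608/(-579) = -1608*(-1/579) = 536/193 ≈ 2.7772)
g(14) - A = (-6 + 2*14) - 1*536/193 = (-6 + 28) - 536/193 = 22 - 536/193 = 3710/193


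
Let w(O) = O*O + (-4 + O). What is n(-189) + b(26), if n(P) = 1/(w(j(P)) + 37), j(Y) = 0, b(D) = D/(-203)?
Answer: -655/6699 ≈ -0.097776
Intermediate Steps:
b(D) = -D/203 (b(D) = D*(-1/203) = -D/203)
w(O) = -4 + O + O**2 (w(O) = O**2 + (-4 + O) = -4 + O + O**2)
n(P) = 1/33 (n(P) = 1/((-4 + 0 + 0**2) + 37) = 1/((-4 + 0 + 0) + 37) = 1/(-4 + 37) = 1/33)
n(-189) + b(26) = 1/33 - 1/203*26 = 1/33 - 26/203 = -655/6699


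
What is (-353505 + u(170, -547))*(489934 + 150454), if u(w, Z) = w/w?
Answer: -226379719552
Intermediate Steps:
u(w, Z) = 1
(-353505 + u(170, -547))*(489934 + 150454) = (-353505 + 1)*(489934 + 150454) = -353504*640388 = -226379719552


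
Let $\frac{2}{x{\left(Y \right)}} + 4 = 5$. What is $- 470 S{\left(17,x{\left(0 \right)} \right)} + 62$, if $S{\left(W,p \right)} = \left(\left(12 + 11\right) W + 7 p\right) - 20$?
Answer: $-180888$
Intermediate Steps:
$x{\left(Y \right)} = 2$ ($x{\left(Y \right)} = \frac{2}{-4 + 5} = \frac{2}{1} = 2 \cdot 1 = 2$)
$S{\left(W,p \right)} = -20 + 7 p + 23 W$ ($S{\left(W,p \right)} = \left(23 W + 7 p\right) - 20 = \left(7 p + 23 W\right) - 20 = -20 + 7 p + 23 W$)
$- 470 S{\left(17,x{\left(0 \right)} \right)} + 62 = - 470 \left(-20 + 7 \cdot 2 + 23 \cdot 17\right) + 62 = - 470 \left(-20 + 14 + 391\right) + 62 = \left(-470\right) 385 + 62 = -180950 + 62 = -180888$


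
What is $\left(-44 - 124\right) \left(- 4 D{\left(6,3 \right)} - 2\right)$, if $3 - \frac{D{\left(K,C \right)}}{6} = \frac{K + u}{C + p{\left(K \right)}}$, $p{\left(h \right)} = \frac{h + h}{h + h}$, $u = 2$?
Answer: $4368$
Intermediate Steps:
$p{\left(h \right)} = 1$ ($p{\left(h \right)} = \frac{2 h}{2 h} = 2 h \frac{1}{2 h} = 1$)
$D{\left(K,C \right)} = 18 - \frac{6 \left(2 + K\right)}{1 + C}$ ($D{\left(K,C \right)} = 18 - 6 \frac{K + 2}{C + 1} = 18 - 6 \frac{2 + K}{1 + C} = 18 - \frac{6 \left(2 + K\right)}{1 + C}$)
$\left(-44 - 124\right) \left(- 4 D{\left(6,3 \right)} - 2\right) = \left(-44 - 124\right) \left(- 4 \frac{6 \left(1 - 6 + 3 \cdot 3\right)}{1 + 3} - 2\right) = - 168 \left(- 4 \frac{6 \left(1 - 6 + 9\right)}{4} - 2\right) = - 168 \left(- 4 \cdot 6 \cdot \frac{1}{4} \cdot 4 - 2\right) = - 168 \left(\left(-4\right) 6 - 2\right) = - 168 \left(-24 - 2\right) = \left(-168\right) \left(-26\right) = 4368$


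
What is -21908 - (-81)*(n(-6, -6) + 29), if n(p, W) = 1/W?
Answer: -39145/2 ≈ -19573.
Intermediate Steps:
-21908 - (-81)*(n(-6, -6) + 29) = -21908 - (-81)*(1/(-6) + 29) = -21908 - (-81)*(-⅙ + 29) = -21908 - (-81)*173/6 = -21908 - 1*(-4671/2) = -21908 + 4671/2 = -39145/2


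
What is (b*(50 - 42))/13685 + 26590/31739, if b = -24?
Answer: 21046486/25549895 ≈ 0.82374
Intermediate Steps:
(b*(50 - 42))/13685 + 26590/31739 = -24*(50 - 42)/13685 + 26590/31739 = -24*8*(1/13685) + 26590*(1/31739) = -192*1/13685 + 26590/31739 = -192/13685 + 26590/31739 = 21046486/25549895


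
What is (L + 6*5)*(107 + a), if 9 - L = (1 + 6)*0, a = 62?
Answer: 6591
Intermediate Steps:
L = 9 (L = 9 - (1 + 6)*0 = 9 - 7*0 = 9 - 1*0 = 9 + 0 = 9)
(L + 6*5)*(107 + a) = (9 + 6*5)*(107 + 62) = (9 + 30)*169 = 39*169 = 6591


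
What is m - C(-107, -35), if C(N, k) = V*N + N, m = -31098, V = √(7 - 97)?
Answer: -30991 + 321*I*√10 ≈ -30991.0 + 1015.1*I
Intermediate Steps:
V = 3*I*√10 (V = √(-90) = 3*I*√10 ≈ 9.4868*I)
C(N, k) = N + 3*I*N*√10 (C(N, k) = (3*I*√10)*N + N = 3*I*N*√10 + N = N + 3*I*N*√10)
m - C(-107, -35) = -31098 - (-107)*(1 + 3*I*√10) = -31098 - (-107 - 321*I*√10) = -31098 + (107 + 321*I*√10) = -30991 + 321*I*√10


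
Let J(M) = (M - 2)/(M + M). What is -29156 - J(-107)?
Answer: -6239493/214 ≈ -29157.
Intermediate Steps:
J(M) = (-2 + M)/(2*M) (J(M) = (-2 + M)/((2*M)) = (-2 + M)*(1/(2*M)) = (-2 + M)/(2*M))
-29156 - J(-107) = -29156 - (-2 - 107)/(2*(-107)) = -29156 - (-1)*(-109)/(2*107) = -29156 - 1*109/214 = -29156 - 109/214 = -6239493/214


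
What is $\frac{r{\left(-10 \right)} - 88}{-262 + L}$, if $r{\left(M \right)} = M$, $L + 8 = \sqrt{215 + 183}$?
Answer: $\frac{13230}{36251} + \frac{49 \sqrt{398}}{36251} \approx 0.39192$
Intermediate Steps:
$L = -8 + \sqrt{398}$ ($L = -8 + \sqrt{215 + 183} = -8 + \sqrt{398} \approx 11.95$)
$\frac{r{\left(-10 \right)} - 88}{-262 + L} = \frac{-10 - 88}{-262 - \left(8 - \sqrt{398}\right)} = - \frac{98}{-270 + \sqrt{398}}$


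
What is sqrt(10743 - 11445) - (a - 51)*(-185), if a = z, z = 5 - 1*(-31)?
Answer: -2775 + 3*I*sqrt(78) ≈ -2775.0 + 26.495*I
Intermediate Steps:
z = 36 (z = 5 + 31 = 36)
a = 36
sqrt(10743 - 11445) - (a - 51)*(-185) = sqrt(10743 - 11445) - (36 - 51)*(-185) = sqrt(-702) - (-15)*(-185) = 3*I*sqrt(78) - 1*2775 = 3*I*sqrt(78) - 2775 = -2775 + 3*I*sqrt(78)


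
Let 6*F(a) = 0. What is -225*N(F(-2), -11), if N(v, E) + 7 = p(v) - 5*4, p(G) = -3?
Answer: 6750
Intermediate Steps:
F(a) = 0 (F(a) = (1/6)*0 = 0)
N(v, E) = -30 (N(v, E) = -7 + (-3 - 5*4) = -7 + (-3 - 20) = -7 - 23 = -30)
-225*N(F(-2), -11) = -225*(-30) = 6750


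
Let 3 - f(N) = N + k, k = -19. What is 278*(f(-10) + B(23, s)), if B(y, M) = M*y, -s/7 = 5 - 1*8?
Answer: 143170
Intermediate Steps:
s = 21 (s = -7*(5 - 1*8) = -7*(5 - 8) = -7*(-3) = 21)
f(N) = 22 - N (f(N) = 3 - (N - 19) = 3 - (-19 + N) = 3 + (19 - N) = 22 - N)
278*(f(-10) + B(23, s)) = 278*((22 - 1*(-10)) + 21*23) = 278*((22 + 10) + 483) = 278*(32 + 483) = 278*515 = 143170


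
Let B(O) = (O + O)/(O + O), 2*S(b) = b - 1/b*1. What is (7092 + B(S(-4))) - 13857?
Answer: -6764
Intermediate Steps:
S(b) = b/2 - 1/(2*b) (S(b) = (b - 1/b*1)/2 = (b - 1/b)/2 = b/2 - 1/(2*b))
B(O) = 1 (B(O) = (2*O)/((2*O)) = (2*O)*(1/(2*O)) = 1)
(7092 + B(S(-4))) - 13857 = (7092 + 1) - 13857 = 7093 - 13857 = -6764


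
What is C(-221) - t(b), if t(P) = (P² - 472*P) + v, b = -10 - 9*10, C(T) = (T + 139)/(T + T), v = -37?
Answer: -12632982/221 ≈ -57163.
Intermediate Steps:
C(T) = (139 + T)/(2*T) (C(T) = (139 + T)/((2*T)) = (139 + T)*(1/(2*T)) = (139 + T)/(2*T))
b = -100 (b = -10 - 90 = -100)
t(P) = -37 + P² - 472*P (t(P) = (P² - 472*P) - 37 = -37 + P² - 472*P)
C(-221) - t(b) = (½)*(139 - 221)/(-221) - (-37 + (-100)² - 472*(-100)) = (½)*(-1/221)*(-82) - (-37 + 10000 + 47200) = 41/221 - 1*57163 = 41/221 - 57163 = -12632982/221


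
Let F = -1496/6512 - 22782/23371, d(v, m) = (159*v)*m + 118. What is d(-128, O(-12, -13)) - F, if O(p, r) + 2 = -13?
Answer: 528173875867/1729454 ≈ 3.0540e+5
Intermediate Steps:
O(p, r) = -15 (O(p, r) = -2 - 13 = -15)
d(v, m) = 118 + 159*m*v (d(v, m) = 159*m*v + 118 = 118 + 159*m*v)
F = -2083175/1729454 (F = -1496*1/6512 - 22782*1/23371 = -17/74 - 22782/23371 = -2083175/1729454 ≈ -1.2045)
d(-128, O(-12, -13)) - F = (118 + 159*(-15)*(-128)) - 1*(-2083175/1729454) = (118 + 305280) + 2083175/1729454 = 305398 + 2083175/1729454 = 528173875867/1729454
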